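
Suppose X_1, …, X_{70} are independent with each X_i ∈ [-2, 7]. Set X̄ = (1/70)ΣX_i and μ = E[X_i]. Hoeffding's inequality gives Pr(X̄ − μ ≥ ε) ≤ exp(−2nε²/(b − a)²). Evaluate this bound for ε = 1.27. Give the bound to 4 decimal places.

0.0616

Exponent: 2nε²/(b − a)² = 2·70·1.27² / 9² = 2.78773.
Bound = exp(−2.78773) = 0.06156.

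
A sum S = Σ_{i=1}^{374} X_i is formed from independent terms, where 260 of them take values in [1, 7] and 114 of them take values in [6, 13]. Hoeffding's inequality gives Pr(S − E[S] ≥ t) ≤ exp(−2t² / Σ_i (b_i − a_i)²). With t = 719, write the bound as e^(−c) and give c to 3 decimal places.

Σ(b_i − a_i)² = 260·6² + 114·7² = 14946.
c = 2t² / 14946 = 2·719² / 14946 = 69.1772.

69.177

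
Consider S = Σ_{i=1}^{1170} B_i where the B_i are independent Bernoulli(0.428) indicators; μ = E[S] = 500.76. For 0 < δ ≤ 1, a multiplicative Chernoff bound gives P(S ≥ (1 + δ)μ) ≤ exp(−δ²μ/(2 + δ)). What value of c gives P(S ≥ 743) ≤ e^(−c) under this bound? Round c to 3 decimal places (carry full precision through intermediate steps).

47.180

Write 743 = (1 + δ)μ, so δ = 743/500.76 − 1 = 0.4837447…
Then the exponent is δ²μ/(2 + δ) = (743 − μ)² / (μ·(2 + δ)) = 47.179695.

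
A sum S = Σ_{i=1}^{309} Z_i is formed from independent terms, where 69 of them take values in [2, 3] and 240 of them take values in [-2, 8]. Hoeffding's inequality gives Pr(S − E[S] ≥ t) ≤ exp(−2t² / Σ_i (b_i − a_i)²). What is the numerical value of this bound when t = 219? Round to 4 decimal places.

Σ(b_i − a_i)² = 69·1² + 240·10² = 24069.
Exponent = 2·219² / 24069 = 3.98529.
Bound = exp(−3.98529) = 0.01859.

0.0186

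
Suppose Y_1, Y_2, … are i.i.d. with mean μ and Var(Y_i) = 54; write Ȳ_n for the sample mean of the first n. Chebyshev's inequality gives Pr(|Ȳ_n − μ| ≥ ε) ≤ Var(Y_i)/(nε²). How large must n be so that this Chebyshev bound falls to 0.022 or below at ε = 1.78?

775

Require 54/(n·1.78²) ≤ 0.022, i.e. n ≥ 54/(0.022·1.78²) = 774.696.
The smallest integer n is 775.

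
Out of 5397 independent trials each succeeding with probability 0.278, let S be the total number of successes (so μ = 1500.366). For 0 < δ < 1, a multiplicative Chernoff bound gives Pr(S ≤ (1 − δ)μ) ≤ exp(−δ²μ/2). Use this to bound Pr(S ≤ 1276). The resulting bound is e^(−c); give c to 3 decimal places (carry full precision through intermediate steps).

Write 1276 = (1 − δ)μ, so δ = 1 − 1276/1500.366 = 0.1495408…
Then the exponent is δ²μ/2 = (μ − 1276)²/(2μ) = 16.775941.

16.776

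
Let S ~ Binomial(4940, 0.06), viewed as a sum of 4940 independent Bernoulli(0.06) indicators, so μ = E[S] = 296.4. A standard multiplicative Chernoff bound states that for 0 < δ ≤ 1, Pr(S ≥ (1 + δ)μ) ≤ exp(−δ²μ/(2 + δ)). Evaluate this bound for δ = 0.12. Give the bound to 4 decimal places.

Exponent = δ²μ/(2 + δ) = 0.12²·296.4/2.12 = 2.0133.
Bound = exp(−2.0133) = 0.13355.

0.1335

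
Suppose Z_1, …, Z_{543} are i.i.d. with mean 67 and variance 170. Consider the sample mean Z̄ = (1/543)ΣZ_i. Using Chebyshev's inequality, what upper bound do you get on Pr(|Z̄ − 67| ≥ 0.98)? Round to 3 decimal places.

Var(Z̄) = Var(Z_i)/n = 170/543 = 0.31308.
Chebyshev: Pr(|Z̄ − 67| ≥ 0.98) ≤ Var(Z̄)/(0.98)² = 170/(543·0.98²) = 0.3260.

0.326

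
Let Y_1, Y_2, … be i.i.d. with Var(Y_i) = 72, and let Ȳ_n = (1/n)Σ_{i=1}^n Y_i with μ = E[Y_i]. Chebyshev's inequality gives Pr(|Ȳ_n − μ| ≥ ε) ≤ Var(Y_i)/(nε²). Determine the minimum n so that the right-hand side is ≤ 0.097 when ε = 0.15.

Require 72/(n·0.15²) ≤ 0.097, i.e. n ≥ 72/(0.097·0.15²) = 32989.691.
The smallest integer n is 32990.

32990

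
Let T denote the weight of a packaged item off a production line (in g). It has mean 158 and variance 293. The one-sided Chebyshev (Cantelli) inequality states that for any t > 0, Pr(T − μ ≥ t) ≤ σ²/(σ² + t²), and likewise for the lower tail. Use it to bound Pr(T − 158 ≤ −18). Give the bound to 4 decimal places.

Here σ² = 293 and t = 18, so σ² + t² = 617.
Cantelli's bound: 293/617 = 0.4749.

0.4749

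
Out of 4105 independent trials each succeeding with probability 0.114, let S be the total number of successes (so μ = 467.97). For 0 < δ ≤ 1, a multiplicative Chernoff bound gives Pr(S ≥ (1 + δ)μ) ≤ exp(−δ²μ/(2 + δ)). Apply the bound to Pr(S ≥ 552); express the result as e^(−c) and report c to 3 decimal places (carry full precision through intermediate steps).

Write 552 = (1 + δ)μ, so δ = 552/467.97 − 1 = 0.1795628…
Then the exponent is δ²μ/(2 + δ) = (552 − μ)² / (μ·(2 + δ)) = 6.922793.

6.923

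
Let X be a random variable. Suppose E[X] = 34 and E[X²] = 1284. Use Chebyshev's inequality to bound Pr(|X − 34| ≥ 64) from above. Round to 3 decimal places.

0.031

Var(X) = E[X²] − (E[X])² = 1284 − 1156 = 128.
Chebyshev's inequality: Pr(|X − μ| ≥ t) ≤ Var(X)/t² = 128/4096 = 0.0312.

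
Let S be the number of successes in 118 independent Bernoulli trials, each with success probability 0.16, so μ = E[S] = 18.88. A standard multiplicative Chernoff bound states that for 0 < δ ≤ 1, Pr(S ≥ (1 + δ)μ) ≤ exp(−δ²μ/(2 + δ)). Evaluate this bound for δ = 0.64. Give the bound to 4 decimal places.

Exponent = δ²μ/(2 + δ) = 0.64²·18.88/2.64 = 2.9293.
Bound = exp(−2.9293) = 0.05344.

0.0534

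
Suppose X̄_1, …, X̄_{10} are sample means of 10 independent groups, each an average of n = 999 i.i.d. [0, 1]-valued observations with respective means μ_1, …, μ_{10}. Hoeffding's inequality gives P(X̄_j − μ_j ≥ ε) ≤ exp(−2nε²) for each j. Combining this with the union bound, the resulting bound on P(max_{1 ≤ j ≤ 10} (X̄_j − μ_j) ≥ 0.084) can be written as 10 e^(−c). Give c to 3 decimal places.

Union bound over the 10 events: P(max_{1 ≤ j ≤ 10} (X̄_j − μ_j) ≥ 0.084) ≤ 10·exp(−2nε²) = 10 exp(−2·999·0.084²).
So c = 2·999·0.084² = 14.0979.

14.098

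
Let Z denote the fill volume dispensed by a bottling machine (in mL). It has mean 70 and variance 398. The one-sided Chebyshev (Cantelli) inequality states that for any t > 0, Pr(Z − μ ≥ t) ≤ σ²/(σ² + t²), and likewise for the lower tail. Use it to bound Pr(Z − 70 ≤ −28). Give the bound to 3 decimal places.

0.337

Here σ² = 398 and t = 28, so σ² + t² = 1182.
Cantelli's bound: 398/1182 = 0.3367.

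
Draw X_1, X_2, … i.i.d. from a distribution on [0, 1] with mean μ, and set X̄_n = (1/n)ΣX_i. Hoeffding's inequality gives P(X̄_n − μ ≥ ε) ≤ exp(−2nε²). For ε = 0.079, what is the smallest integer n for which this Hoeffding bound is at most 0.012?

355

Require exp(−2nε²) ≤ 0.012, i.e. 2nε² ≥ ln(1/0.012) = 4.422849.
So n ≥ 4.422849 / (2·0.079²) = 354.338.
The smallest integer n is 355.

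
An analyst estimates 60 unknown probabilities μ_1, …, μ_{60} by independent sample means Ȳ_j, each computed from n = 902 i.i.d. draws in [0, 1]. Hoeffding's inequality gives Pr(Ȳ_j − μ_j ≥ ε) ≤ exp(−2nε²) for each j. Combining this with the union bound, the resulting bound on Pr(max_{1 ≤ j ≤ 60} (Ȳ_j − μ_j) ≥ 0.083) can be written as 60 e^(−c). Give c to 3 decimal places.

Union bound over the 60 events: Pr(max_{1 ≤ j ≤ 60} (Ȳ_j − μ_j) ≥ 0.083) ≤ 60·exp(−2nε²) = 60 exp(−2·902·0.083²).
So c = 2·902·0.083² = 12.4278.

12.428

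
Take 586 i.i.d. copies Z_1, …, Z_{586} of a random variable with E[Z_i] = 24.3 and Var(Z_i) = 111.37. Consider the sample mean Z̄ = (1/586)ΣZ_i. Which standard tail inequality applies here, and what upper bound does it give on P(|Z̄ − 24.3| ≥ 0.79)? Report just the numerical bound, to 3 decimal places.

With mean and variance of each term known, Chebyshev's inequality bounds the deviation of the sum (or sample mean).
Var(Z̄) = Var(Z_i)/n = 111.37/586 = 0.19005.
Chebyshev: P(|Z̄ − 24.3| ≥ 0.79) ≤ Var(Z̄)/(0.79)² = 111.37/(586·0.79²) = 0.3045.

0.305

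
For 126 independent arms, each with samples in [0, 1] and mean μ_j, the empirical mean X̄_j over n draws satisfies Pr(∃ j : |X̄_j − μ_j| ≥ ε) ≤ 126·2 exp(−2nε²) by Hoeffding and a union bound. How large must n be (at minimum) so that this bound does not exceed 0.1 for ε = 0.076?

Need 2·126·exp(−2nε²) ≤ 0.1, i.e. exp(−2nε²) ≤ 0.1/252.
So 2nε² ≥ ln(252/0.1) = 7.832014.
Hence n ≥ 7.832014/(2·0.076²) = 677.979.
The smallest integer n is 678.

678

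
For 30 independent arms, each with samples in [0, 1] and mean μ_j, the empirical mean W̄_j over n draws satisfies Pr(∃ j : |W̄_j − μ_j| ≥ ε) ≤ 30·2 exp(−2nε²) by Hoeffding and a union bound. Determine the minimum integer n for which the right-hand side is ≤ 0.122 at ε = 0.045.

Need 2·30·exp(−2nε²) ≤ 0.122, i.e. exp(−2nε²) ≤ 0.122/60.
So 2nε² ≥ ln(60/0.122) = 6.198079.
Hence n ≥ 6.198079/(2·0.045²) = 1530.390.
The smallest integer n is 1531.

1531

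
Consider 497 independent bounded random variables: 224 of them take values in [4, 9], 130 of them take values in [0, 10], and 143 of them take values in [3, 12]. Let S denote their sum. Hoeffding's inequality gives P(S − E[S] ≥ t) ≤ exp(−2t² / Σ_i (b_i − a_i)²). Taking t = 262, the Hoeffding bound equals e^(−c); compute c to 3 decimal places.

Σ(b_i − a_i)² = 224·5² + 130·10² + 143·9² = 30183.
c = 2t² / 30183 = 2·262² / 30183 = 4.5485.

4.549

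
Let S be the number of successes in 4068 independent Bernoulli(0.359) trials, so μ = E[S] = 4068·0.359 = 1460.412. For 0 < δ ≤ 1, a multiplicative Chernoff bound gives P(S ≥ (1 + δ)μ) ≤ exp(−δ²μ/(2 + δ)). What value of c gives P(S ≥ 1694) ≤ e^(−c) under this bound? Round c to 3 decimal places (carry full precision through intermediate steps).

17.297

Write 1694 = (1 + δ)μ, so δ = 1694/1460.412 − 1 = 0.1599466…
Then the exponent is δ²μ/(2 + δ) = (1694 − μ)² / (μ·(2 + δ)) = 17.297472.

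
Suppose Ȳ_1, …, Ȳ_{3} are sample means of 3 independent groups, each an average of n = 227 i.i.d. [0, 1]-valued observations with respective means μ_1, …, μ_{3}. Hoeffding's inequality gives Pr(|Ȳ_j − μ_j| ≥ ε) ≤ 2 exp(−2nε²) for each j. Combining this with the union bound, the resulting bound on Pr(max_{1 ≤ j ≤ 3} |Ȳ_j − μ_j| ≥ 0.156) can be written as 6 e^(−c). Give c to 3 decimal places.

Union bound over the 3 events: Pr(max_{1 ≤ j ≤ 3} |Ȳ_j − μ_j| ≥ 0.156) ≤ 3·2·exp(−2nε²) = 6 exp(−2·227·0.156²).
So c = 2·227·0.156² = 11.0485.

11.049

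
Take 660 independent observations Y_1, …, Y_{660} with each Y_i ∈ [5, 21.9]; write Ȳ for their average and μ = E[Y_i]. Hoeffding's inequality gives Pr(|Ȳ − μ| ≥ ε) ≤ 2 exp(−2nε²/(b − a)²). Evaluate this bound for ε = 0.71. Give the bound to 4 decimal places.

0.1946

Exponent: 2nε²/(b − a)² = 2·660·0.71² / 16.9² = 2.32979.
Bound = 2·exp(−2.32979) = 0.19463.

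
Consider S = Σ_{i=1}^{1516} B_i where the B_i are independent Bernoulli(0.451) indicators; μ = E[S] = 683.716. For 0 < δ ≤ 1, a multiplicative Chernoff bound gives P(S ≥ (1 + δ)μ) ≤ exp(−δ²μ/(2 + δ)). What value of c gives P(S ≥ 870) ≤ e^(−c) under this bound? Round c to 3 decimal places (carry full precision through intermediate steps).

Write 870 = (1 + δ)μ, so δ = 870/683.716 − 1 = 0.2724582…
Then the exponent is δ²μ/(2 + δ) = (870 − μ)² / (μ·(2 + δ)) = 22.334666.

22.335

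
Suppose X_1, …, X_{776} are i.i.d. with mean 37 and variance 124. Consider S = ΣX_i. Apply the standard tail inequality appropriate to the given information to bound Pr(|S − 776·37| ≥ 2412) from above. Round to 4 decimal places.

0.0165

With mean and variance of each term known, Chebyshev's inequality bounds the deviation of the sum (or sample mean).
Var(S) = n·Var(X_i) = 776·124 = 96224.
Chebyshev: Pr(|S − 776·37| ≥ 2412) ≤ Var(S)/2412² = 96224/5817744 = 0.0165.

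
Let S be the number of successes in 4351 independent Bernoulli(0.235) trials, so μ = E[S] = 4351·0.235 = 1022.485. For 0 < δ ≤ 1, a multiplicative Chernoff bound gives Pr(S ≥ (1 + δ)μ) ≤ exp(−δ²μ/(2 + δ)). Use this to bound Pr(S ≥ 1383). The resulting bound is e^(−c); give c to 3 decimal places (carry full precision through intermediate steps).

54.031

Write 1383 = (1 + δ)μ, so δ = 1383/1022.485 − 1 = 0.3525871…
Then the exponent is δ²μ/(2 + δ) = (1383 − μ)² / (μ·(2 + δ)) = 54.031127.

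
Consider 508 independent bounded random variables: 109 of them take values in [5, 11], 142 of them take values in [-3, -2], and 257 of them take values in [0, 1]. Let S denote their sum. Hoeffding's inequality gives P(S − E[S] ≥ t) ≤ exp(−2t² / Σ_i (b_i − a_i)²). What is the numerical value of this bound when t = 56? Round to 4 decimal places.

0.2344

Σ(b_i − a_i)² = 109·6² + 142·1² + 257·1² = 4323.
Exponent = 2·56² / 4323 = 1.45084.
Bound = exp(−1.45084) = 0.23437.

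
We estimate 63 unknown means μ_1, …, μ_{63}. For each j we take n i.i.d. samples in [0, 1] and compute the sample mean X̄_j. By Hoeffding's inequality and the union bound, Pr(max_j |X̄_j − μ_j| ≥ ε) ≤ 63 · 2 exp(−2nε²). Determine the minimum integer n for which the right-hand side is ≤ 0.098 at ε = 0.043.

1936

Need 2·63·exp(−2nε²) ≤ 0.098, i.e. exp(−2nε²) ≤ 0.098/126.
So 2nε² ≥ ln(126/0.098) = 7.159070.
Hence n ≥ 7.159070/(2·0.043²) = 1935.930.
The smallest integer n is 1936.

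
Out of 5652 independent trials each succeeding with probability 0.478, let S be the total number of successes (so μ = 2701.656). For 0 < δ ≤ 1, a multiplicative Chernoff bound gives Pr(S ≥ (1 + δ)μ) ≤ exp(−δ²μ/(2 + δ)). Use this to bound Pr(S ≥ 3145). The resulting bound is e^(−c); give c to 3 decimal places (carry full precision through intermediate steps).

Write 3145 = (1 + δ)μ, so δ = 3145/2701.656 − 1 = 0.1641008…
Then the exponent is δ²μ/(2 + δ) = (3145 − μ)² / (μ·(2 + δ)) = 33.618175.

33.618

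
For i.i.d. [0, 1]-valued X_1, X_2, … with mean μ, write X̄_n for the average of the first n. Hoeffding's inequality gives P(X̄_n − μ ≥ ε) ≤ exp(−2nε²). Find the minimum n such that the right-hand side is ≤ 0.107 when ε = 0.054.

Require exp(−2nε²) ≤ 0.107, i.e. 2nε² ≥ ln(1/0.107) = 2.234926.
So n ≥ 2.234926 / (2·0.054²) = 383.218.
The smallest integer n is 384.

384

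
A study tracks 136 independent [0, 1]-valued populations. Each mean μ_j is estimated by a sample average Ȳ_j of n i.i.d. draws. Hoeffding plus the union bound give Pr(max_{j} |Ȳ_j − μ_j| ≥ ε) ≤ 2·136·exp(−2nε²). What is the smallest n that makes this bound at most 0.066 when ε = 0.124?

271

Need 2·136·exp(−2nε²) ≤ 0.066, i.e. exp(−2nε²) ≤ 0.066/272.
So 2nε² ≥ ln(272/0.066) = 8.323903.
Hence n ≥ 8.323903/(2·0.124²) = 270.678.
The smallest integer n is 271.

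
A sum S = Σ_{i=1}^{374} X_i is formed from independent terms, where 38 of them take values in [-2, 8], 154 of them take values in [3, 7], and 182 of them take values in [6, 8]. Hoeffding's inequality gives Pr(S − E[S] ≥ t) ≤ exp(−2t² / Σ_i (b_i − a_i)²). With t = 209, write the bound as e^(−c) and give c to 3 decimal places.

12.495

Σ(b_i − a_i)² = 38·10² + 154·4² + 182·2² = 6992.
c = 2t² / 6992 = 2·209² / 6992 = 12.4946.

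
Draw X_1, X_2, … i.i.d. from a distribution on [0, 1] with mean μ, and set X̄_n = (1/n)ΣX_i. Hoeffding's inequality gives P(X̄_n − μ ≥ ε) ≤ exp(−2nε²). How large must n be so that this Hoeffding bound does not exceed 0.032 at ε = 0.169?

61

Require exp(−2nε²) ≤ 0.032, i.e. 2nε² ≥ ln(1/0.032) = 3.442019.
So n ≥ 3.442019 / (2·0.169²) = 60.257.
The smallest integer n is 61.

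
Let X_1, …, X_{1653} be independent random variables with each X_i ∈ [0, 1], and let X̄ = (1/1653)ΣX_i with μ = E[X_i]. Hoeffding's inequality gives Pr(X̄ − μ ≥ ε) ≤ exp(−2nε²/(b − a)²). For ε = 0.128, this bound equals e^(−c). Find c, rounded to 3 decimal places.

c = 2nε²/(b − a)² = 2·1653·0.128² / 1² = 54.1655.

54.166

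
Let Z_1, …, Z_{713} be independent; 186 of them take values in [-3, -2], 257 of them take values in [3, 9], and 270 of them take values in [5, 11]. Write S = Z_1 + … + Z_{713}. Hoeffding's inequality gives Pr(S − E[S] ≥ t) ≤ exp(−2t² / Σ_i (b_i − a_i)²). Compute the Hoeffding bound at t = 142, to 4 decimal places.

Σ(b_i − a_i)² = 186·1² + 257·6² + 270·6² = 19158.
Exponent = 2·142² / 19158 = 2.10502.
Bound = exp(−2.10502) = 0.12184.

0.1218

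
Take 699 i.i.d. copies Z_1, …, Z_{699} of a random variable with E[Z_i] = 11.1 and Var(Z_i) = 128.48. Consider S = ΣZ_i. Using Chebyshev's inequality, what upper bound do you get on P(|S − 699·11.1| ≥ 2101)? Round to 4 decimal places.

0.0203

Var(S) = n·Var(Z_i) = 699·128.48 = 89807.52.
Chebyshev: P(|S − 699·11.1| ≥ 2101) ≤ Var(S)/2101² = 89807.52/4414201 = 0.0203.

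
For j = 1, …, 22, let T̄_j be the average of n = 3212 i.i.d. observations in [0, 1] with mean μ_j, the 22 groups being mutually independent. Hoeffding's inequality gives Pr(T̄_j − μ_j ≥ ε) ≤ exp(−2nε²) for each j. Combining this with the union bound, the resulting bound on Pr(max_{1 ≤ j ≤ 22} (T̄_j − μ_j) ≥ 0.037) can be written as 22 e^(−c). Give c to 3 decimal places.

Union bound over the 22 events: Pr(max_{1 ≤ j ≤ 22} (T̄_j − μ_j) ≥ 0.037) ≤ 22·exp(−2nε²) = 22 exp(−2·3212·0.037²).
So c = 2·3212·0.037² = 8.7945.

8.794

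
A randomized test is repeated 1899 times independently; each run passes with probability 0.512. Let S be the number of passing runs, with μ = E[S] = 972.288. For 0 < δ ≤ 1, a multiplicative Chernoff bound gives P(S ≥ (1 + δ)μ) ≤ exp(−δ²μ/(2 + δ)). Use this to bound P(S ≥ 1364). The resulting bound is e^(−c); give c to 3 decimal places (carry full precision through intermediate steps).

Write 1364 = (1 + δ)μ, so δ = 1364/972.288 − 1 = 0.4028765…
Then the exponent is δ²μ/(2 + δ) = (1364 − μ)² / (μ·(2 + δ)) = 65.676103.

65.676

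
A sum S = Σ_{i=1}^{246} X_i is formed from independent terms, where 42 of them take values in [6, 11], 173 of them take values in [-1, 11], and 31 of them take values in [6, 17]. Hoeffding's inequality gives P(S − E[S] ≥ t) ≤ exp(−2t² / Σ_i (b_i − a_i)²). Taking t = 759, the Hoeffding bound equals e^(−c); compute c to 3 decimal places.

38.776

Σ(b_i − a_i)² = 42·5² + 173·12² + 31·11² = 29713.
c = 2t² / 29713 = 2·759² / 29713 = 38.7764.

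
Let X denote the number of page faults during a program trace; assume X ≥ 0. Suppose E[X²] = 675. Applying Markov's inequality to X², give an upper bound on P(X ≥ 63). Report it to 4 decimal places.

Since X ≥ 0, the event {X ≥ 63} is the same as {X² ≥ 3969}.
Markov's inequality applied to X² gives P(X² ≥ 3969) ≤ E[X²]/3969 = 675/3969 = 0.1701.

0.1701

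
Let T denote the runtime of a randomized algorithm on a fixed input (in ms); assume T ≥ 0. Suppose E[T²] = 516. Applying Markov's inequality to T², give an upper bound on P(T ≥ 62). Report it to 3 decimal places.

Since T ≥ 0, the event {T ≥ 62} is the same as {T² ≥ 3844}.
Markov's inequality applied to T² gives P(T² ≥ 3844) ≤ E[T²]/3844 = 516/3844 = 0.1342.

0.134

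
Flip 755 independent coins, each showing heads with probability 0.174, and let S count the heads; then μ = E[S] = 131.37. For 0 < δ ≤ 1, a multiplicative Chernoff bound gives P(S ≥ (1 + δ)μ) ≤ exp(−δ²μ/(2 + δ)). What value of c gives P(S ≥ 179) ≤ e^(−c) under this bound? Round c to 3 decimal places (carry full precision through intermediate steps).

Write 179 = (1 + δ)μ, so δ = 179/131.37 − 1 = 0.3625638…
Then the exponent is δ²μ/(2 + δ) = (179 − μ)² / (μ·(2 + δ)) = 7.309395.

7.309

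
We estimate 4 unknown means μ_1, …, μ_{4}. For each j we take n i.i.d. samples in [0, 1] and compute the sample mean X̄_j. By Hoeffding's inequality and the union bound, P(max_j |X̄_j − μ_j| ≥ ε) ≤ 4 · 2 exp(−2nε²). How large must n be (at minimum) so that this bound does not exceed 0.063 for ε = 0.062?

631

Need 2·4·exp(−2nε²) ≤ 0.063, i.e. exp(−2nε²) ≤ 0.063/8.
So 2nε² ≥ ln(8/0.063) = 4.844062.
Hence n ≥ 4.844062/(2·0.062²) = 630.081.
The smallest integer n is 631.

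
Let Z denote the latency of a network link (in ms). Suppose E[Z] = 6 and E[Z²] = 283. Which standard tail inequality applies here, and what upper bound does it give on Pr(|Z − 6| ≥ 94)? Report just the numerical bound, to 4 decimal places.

The first two moments determine the variance, so Chebyshev's inequality is the sharpest standard bound available.
Var(Z) = E[Z²] − (E[Z])² = 283 − 36 = 247.
Chebyshev's inequality: Pr(|Z − μ| ≥ t) ≤ Var(Z)/t² = 247/8836 = 0.0280.

0.0280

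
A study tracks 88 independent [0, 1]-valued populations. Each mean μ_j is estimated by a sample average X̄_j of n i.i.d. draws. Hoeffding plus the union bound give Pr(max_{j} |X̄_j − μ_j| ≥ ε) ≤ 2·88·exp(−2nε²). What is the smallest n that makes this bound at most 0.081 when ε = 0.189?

Need 2·88·exp(−2nε²) ≤ 0.081, i.e. exp(−2nε²) ≤ 0.081/176.
So 2nε² ≥ ln(176/0.081) = 7.683790.
Hence n ≥ 7.683790/(2·0.189²) = 107.553.
The smallest integer n is 108.

108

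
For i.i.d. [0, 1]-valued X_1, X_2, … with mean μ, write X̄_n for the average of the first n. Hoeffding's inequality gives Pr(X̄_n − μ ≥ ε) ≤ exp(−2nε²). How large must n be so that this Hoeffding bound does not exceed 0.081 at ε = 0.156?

52

Require exp(−2nε²) ≤ 0.081, i.e. 2nε² ≥ ln(1/0.081) = 2.513306.
So n ≥ 2.513306 / (2·0.156²) = 51.638.
The smallest integer n is 52.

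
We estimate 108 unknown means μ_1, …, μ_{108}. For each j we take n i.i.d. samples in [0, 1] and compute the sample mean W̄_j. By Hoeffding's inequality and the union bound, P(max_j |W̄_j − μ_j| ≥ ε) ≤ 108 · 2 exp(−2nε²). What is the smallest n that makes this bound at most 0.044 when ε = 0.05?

1700

Need 2·108·exp(−2nε²) ≤ 0.044, i.e. exp(−2nε²) ≤ 0.044/216.
So 2nε² ≥ ln(216/0.044) = 8.498844.
Hence n ≥ 8.498844/(2·0.05²) = 1699.769.
The smallest integer n is 1700.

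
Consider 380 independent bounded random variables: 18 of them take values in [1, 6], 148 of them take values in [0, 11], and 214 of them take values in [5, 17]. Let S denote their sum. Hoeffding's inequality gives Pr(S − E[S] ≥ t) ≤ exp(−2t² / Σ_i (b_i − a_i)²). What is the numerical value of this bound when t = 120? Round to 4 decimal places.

Σ(b_i − a_i)² = 18·5² + 148·11² + 214·12² = 49174.
Exponent = 2·120² / 49174 = 0.58568.
Bound = exp(−0.58568) = 0.55673.

0.5567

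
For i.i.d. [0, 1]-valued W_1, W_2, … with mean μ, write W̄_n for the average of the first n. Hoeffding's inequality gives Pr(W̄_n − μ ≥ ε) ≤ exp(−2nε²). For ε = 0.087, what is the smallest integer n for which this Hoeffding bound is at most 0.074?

Require exp(−2nε²) ≤ 0.074, i.e. 2nε² ≥ ln(1/0.074) = 2.603690.
So n ≥ 2.603690 / (2·0.087²) = 171.997.
The smallest integer n is 172.

172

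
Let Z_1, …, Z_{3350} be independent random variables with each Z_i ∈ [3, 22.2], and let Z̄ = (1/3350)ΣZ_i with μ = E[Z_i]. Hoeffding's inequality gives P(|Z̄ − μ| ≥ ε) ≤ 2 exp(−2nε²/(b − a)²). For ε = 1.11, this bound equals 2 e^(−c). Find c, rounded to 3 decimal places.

c = 2nε²/(b − a)² = 2·3350·1.11² / 19.2² = 22.3933.

22.393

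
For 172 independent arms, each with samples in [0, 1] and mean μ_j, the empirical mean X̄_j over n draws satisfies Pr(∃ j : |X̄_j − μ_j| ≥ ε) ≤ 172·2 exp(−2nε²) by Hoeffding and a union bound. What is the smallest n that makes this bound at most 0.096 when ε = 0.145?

Need 2·172·exp(−2nε²) ≤ 0.096, i.e. exp(−2nε²) ≤ 0.096/344.
So 2nε² ≥ ln(344/0.096) = 8.184049.
Hence n ≥ 8.184049/(2·0.145²) = 194.627.
The smallest integer n is 195.

195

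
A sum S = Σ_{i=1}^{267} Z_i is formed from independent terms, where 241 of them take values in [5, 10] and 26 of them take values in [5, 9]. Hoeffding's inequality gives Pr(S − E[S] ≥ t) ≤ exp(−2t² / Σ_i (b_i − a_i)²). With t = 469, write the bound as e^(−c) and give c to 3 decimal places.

68.300

Σ(b_i − a_i)² = 241·5² + 26·4² = 6441.
c = 2t² / 6441 = 2·469² / 6441 = 68.3003.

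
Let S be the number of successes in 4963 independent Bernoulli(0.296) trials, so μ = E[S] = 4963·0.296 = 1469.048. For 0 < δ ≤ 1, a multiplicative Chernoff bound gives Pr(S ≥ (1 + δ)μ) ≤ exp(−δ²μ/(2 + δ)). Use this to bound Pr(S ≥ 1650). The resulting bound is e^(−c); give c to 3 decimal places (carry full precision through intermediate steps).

Write 1650 = (1 + δ)μ, so δ = 1650/1469.048 − 1 = 0.1231764…
Then the exponent is δ²μ/(2 + δ) = (1650 − μ)² / (μ·(2 + δ)) = 10.497955.

10.498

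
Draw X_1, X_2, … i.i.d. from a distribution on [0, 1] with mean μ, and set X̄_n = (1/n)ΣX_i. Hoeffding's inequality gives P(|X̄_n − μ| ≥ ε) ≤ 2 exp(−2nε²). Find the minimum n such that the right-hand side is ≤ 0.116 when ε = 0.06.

Require 2·exp(−2nε²) ≤ 0.116, i.e. 2nε² ≥ ln(2/0.116) = 2.847312.
So n ≥ 2.847312 / (2·0.06²) = 395.460.
The smallest integer n is 396.

396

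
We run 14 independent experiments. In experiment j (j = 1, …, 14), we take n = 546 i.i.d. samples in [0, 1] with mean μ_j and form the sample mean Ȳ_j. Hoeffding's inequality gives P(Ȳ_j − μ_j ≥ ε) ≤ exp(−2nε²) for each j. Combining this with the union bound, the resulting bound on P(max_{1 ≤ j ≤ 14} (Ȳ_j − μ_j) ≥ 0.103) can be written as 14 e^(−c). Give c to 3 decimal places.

11.585

Union bound over the 14 events: P(max_{1 ≤ j ≤ 14} (Ȳ_j − μ_j) ≥ 0.103) ≤ 14·exp(−2nε²) = 14 exp(−2·546·0.103²).
So c = 2·546·0.103² = 11.5850.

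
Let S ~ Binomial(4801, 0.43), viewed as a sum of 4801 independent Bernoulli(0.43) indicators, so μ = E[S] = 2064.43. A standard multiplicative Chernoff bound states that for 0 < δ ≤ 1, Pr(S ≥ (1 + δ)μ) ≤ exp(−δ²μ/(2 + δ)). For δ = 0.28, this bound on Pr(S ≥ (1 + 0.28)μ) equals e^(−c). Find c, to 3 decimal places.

70.987

c = δ²μ/(2 + δ) = 0.28²·2064.43/(2 + 0.28) = 70.9874.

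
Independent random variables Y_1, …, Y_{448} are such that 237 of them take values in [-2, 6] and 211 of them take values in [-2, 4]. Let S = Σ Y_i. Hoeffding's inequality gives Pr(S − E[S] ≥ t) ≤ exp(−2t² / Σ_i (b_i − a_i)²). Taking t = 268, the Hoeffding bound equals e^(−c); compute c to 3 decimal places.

Σ(b_i − a_i)² = 237·8² + 211·6² = 22764.
c = 2t² / 22764 = 2·268² / 22764 = 6.3103.

6.310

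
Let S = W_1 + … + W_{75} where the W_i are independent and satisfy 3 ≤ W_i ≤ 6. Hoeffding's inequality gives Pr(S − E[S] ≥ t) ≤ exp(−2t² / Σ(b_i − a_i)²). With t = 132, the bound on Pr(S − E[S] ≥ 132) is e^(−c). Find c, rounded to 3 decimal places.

Σ(b_i − a_i)² = 75·(3)² = 675.
c = 2t²/675 = 2·132²/675 = 51.6267.

51.627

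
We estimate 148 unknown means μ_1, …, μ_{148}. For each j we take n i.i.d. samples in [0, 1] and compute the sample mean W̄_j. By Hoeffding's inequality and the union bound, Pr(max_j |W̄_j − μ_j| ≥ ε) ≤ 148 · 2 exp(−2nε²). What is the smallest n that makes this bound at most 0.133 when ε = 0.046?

1822

Need 2·148·exp(−2nε²) ≤ 0.133, i.e. exp(−2nε²) ≤ 0.133/296.
So 2nε² ≥ ln(296/0.133) = 7.707766.
Hence n ≥ 7.707766/(2·0.046²) = 1821.306.
The smallest integer n is 1822.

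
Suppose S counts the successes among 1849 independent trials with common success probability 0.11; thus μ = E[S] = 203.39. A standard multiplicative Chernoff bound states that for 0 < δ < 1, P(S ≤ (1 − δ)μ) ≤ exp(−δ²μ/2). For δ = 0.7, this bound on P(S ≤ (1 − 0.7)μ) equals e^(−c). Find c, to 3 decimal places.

49.831

c = δ²μ/2 = 0.7²·203.39/2 = 49.8306.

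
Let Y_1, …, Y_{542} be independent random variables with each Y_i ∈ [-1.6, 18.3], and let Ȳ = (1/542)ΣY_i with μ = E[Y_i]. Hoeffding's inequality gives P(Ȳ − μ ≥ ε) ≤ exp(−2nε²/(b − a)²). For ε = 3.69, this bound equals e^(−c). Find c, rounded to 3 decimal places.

c = 2nε²/(b − a)² = 2·542·3.69² / 19.9² = 37.2714.

37.271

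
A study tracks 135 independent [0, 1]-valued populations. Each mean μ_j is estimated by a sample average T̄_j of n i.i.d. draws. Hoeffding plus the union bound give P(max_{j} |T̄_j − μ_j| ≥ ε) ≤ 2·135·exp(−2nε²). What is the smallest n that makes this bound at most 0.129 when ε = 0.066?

878

Need 2·135·exp(−2nε²) ≤ 0.129, i.e. exp(−2nε²) ≤ 0.129/270.
So 2nε² ≥ ln(270/0.129) = 7.646365.
Hence n ≥ 7.646365/(2·0.066²) = 877.682.
The smallest integer n is 878.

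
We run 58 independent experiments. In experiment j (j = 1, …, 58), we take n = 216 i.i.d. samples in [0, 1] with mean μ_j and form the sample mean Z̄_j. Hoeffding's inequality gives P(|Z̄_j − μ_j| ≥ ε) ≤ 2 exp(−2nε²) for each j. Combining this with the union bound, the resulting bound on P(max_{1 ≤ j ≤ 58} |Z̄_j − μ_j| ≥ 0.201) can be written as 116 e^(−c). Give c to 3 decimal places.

17.453

Union bound over the 58 events: P(max_{1 ≤ j ≤ 58} |Z̄_j − μ_j| ≥ 0.201) ≤ 58·2·exp(−2nε²) = 116 exp(−2·216·0.201²).
So c = 2·216·0.201² = 17.4532.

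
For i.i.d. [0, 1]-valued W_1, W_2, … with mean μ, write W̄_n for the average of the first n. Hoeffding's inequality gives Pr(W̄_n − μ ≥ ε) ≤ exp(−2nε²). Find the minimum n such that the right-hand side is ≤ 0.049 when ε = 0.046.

Require exp(−2nε²) ≤ 0.049, i.e. 2nε² ≥ ln(1/0.049) = 3.015935.
So n ≥ 3.015935 / (2·0.046²) = 712.650.
The smallest integer n is 713.

713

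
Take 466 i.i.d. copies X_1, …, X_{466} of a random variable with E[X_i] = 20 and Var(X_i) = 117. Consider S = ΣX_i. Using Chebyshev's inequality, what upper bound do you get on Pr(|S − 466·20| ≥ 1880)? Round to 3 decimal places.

0.015

Var(S) = n·Var(X_i) = 466·117 = 54522.
Chebyshev: Pr(|S − 466·20| ≥ 1880) ≤ Var(S)/1880² = 54522/3534400 = 0.0154.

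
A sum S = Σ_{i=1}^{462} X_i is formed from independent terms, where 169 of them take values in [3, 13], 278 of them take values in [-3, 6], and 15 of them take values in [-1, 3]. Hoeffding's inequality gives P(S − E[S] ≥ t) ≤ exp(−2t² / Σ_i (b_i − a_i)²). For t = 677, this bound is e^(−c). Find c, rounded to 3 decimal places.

Σ(b_i − a_i)² = 169·10² + 278·9² + 15·4² = 39658.
c = 2t² / 39658 = 2·677² / 39658 = 23.1141.

23.114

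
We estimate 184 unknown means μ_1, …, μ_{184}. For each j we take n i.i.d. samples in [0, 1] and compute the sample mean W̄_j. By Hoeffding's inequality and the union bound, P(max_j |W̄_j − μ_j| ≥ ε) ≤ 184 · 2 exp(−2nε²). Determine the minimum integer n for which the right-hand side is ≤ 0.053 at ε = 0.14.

Need 2·184·exp(−2nε²) ≤ 0.053, i.e. exp(−2nε²) ≤ 0.053/368.
So 2nε² ≥ ln(368/0.053) = 8.845546.
Hence n ≥ 8.845546/(2·0.14²) = 225.652.
The smallest integer n is 226.

226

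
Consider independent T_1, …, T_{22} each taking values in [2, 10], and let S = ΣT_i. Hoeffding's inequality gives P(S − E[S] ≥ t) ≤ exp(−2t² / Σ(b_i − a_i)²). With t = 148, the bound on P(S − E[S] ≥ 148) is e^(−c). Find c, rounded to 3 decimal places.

31.114

Σ(b_i − a_i)² = 22·(8)² = 1408.
c = 2t²/1408 = 2·148²/1408 = 31.1136.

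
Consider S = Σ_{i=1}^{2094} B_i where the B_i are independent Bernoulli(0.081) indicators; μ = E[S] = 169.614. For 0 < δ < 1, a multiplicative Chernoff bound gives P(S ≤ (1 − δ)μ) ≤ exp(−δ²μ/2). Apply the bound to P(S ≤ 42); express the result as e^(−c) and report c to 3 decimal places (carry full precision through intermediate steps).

Write 42 = (1 − δ)μ, so δ = 1 − 42/169.614 = 0.7523789…
Then the exponent is δ²μ/2 = (μ − 42)²/(2μ) = 48.007042.

48.007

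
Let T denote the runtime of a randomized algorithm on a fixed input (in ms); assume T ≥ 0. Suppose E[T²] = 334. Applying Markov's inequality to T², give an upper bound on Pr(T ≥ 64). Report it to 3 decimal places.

Since T ≥ 0, the event {T ≥ 64} is the same as {T² ≥ 4096}.
Markov's inequality applied to T² gives Pr(T² ≥ 4096) ≤ E[T²]/4096 = 334/4096 = 0.0815.

0.082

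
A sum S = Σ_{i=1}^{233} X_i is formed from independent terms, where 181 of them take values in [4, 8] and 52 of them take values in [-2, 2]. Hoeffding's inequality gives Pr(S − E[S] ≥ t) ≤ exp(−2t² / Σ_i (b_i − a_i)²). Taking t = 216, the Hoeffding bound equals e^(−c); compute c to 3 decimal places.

25.030

Σ(b_i − a_i)² = 181·4² + 52·4² = 3728.
c = 2t² / 3728 = 2·216² / 3728 = 25.0300.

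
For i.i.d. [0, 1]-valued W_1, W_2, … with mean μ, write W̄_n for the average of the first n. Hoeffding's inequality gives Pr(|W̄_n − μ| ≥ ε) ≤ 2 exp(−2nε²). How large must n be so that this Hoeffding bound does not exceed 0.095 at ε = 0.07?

Require 2·exp(−2nε²) ≤ 0.095, i.e. 2nε² ≥ ln(2/0.095) = 3.047026.
So n ≥ 3.047026 / (2·0.07²) = 310.921.
The smallest integer n is 311.

311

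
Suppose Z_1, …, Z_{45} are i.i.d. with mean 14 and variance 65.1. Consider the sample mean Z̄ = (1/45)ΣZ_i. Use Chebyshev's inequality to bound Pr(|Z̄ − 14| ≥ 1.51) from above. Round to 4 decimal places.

0.6345

Var(Z̄) = Var(Z_i)/n = 65.1/45 = 1.4467.
Chebyshev: Pr(|Z̄ − 14| ≥ 1.51) ≤ Var(Z̄)/(1.51)² = 65.1/(45·1.51²) = 0.6345.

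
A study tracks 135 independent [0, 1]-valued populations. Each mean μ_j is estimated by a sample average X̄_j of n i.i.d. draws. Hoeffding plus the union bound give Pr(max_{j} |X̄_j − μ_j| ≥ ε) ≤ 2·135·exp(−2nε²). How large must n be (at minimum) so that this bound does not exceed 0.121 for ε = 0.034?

3335

Need 2·135·exp(−2nε²) ≤ 0.121, i.e. exp(−2nε²) ≤ 0.121/270.
So 2nε² ≥ ln(270/0.121) = 7.710387.
Hence n ≥ 7.710387/(2·0.034²) = 3334.942.
The smallest integer n is 3335.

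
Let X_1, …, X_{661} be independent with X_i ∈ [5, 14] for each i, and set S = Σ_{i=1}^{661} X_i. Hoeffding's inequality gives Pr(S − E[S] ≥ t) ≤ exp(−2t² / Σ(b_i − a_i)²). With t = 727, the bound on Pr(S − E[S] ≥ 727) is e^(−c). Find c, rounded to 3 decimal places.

Σ(b_i − a_i)² = 661·(9)² = 53541.
c = 2t²/53541 = 2·727²/53541 = 19.7430.

19.743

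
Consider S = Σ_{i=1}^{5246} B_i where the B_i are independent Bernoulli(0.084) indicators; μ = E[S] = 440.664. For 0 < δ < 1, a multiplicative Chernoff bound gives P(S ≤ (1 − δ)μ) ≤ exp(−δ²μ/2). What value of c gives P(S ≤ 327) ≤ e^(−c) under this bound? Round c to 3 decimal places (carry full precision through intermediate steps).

14.659

Write 327 = (1 − δ)μ, so δ = 1 − 327/440.664 = 0.257938…
Then the exponent is δ²μ/2 = (μ − 327)²/(2μ) = 14.659134.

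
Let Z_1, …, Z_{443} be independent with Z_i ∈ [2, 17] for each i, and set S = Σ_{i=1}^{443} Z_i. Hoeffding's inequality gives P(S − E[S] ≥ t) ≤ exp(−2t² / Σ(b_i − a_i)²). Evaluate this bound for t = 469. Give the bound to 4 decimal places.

Σ(b_i − a_i)² = 443·(15)² = 99675.
Exponent = 2·469²/99675 = 4.4136.
Bound = exp(−4.4136) = 0.01211.

0.0121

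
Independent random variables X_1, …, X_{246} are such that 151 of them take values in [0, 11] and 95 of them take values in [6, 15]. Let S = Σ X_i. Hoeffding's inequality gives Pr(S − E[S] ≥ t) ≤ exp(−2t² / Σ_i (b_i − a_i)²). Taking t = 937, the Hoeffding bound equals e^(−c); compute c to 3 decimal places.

67.625

Σ(b_i − a_i)² = 151·11² + 95·9² = 25966.
c = 2t² / 25966 = 2·937² / 25966 = 67.6245.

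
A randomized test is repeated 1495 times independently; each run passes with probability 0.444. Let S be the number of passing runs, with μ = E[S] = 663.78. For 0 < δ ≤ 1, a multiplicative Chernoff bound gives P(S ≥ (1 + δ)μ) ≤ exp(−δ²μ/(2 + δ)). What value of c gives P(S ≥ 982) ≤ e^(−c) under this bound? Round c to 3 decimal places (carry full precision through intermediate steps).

61.529

Write 982 = (1 + δ)μ, so δ = 982/663.78 − 1 = 0.4794058…
Then the exponent is δ²μ/(2 + δ) = (982 − μ)² / (μ·(2 + δ)) = 61.529468.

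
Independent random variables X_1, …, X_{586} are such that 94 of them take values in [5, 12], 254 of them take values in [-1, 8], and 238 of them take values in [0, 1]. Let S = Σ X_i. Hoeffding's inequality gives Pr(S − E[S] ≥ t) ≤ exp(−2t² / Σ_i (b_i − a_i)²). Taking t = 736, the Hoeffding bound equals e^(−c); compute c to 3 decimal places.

Σ(b_i − a_i)² = 94·7² + 254·9² + 238·1² = 25418.
c = 2t² / 25418 = 2·736² / 25418 = 42.6230.

42.623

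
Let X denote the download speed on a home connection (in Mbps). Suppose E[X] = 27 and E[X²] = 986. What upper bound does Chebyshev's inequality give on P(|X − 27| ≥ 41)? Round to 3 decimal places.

0.153

Var(X) = E[X²] − (E[X])² = 986 − 729 = 257.
Chebyshev's inequality: P(|X − μ| ≥ t) ≤ Var(X)/t² = 257/1681 = 0.1529.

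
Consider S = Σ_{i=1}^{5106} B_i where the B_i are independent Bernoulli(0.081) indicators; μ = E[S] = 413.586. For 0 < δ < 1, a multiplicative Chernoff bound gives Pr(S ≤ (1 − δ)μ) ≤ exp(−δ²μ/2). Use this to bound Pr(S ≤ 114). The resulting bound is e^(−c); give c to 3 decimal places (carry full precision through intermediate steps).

Write 114 = (1 − δ)μ, so δ = 1 − 114/413.586 = 0.724362…
Then the exponent is δ²μ/2 = (μ − 114)²/(2μ) = 108.504364.

108.504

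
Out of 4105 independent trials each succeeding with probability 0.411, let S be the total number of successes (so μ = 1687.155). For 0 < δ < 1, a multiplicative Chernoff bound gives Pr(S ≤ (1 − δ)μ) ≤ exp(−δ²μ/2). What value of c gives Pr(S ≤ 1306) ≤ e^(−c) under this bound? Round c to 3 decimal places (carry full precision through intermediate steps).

Write 1306 = (1 − δ)μ, so δ = 1 − 1306/1687.155 = 0.2259158…
Then the exponent is δ²μ/2 = (μ − 1306)²/(2μ) = 43.054472.

43.054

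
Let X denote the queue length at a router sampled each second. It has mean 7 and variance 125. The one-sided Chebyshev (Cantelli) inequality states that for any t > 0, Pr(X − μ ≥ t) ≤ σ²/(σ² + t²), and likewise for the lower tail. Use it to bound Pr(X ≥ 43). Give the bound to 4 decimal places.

0.0880

Here σ² = 125 and t = 36, so σ² + t² = 1421.
Cantelli's bound: 125/1421 = 0.0880.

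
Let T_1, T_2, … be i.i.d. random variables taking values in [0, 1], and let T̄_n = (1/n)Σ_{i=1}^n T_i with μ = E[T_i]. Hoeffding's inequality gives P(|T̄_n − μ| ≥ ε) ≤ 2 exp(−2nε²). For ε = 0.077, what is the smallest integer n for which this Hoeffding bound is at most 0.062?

Require 2·exp(−2nε²) ≤ 0.062, i.e. 2nε² ≥ ln(2/0.062) = 3.473768.
So n ≥ 3.473768 / (2·0.077²) = 292.947.
The smallest integer n is 293.

293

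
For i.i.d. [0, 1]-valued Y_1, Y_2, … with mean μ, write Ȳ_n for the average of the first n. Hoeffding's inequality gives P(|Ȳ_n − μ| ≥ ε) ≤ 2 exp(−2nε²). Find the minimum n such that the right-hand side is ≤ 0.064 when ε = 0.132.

Require 2·exp(−2nε²) ≤ 0.064, i.e. 2nε² ≥ ln(2/0.064) = 3.442019.
So n ≥ 3.442019 / (2·0.132²) = 98.772.
The smallest integer n is 99.

99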